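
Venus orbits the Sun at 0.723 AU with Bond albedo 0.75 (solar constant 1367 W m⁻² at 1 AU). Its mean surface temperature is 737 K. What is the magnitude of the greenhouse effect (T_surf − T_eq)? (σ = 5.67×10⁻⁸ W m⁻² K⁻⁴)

S = 1367/0.723² = 2615 W m⁻².
T_eq = [S(1−A)/(4σ)]^(1/4) = [2615×0.25/(4×5.67×10⁻⁸)]^(1/4) = 231.7 K.
ΔT = T_surf − T_eq = 737 − 231.7.

ΔT ≈ 505.3 K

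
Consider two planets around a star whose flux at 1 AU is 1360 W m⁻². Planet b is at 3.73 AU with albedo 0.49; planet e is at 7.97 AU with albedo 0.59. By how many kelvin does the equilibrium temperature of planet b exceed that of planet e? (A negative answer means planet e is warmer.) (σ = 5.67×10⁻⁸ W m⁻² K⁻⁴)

T_eq = [S₀(1−A)/(4σd²)]^(1/4), so T ∝ (1−A)^(1/4) / √d.
T₁ = [1360×0.51/(4×5.67×10⁻⁸×3.73²)]^(1/4) = 121.76 K.
T₂ = [1360×0.41/(4×5.67×10⁻⁸×7.97²)]^(1/4) = 78.88 K.

ΔT ≈ 42.9 K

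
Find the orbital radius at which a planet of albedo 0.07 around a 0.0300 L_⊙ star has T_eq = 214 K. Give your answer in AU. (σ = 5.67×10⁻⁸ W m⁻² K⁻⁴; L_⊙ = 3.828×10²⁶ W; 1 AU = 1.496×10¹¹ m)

d ≈ 0.283 AU

L = 0.0300 × 3.828×10²⁶ = 1.15×10²⁵ W.
From T_eq⁴ = L(1−A)/(16πσd²): d = √[L(1−A)/(16πσT_eq⁴)].
d = √[1.15×10²⁵ × 0.93 / (16π × 5.67×10⁻⁸ × (214)⁴)] = 4.23×10¹⁰ m = 0.283 AU.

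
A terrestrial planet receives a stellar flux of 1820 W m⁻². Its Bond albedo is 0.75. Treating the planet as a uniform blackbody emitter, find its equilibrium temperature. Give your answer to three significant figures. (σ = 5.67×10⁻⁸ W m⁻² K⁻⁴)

Energy balance: absorbed = emitted ⇒ πR²·S(1−A) = 4πR²·σT_eq⁴, so T_eq⁴ = S(1−A)/(4σ).
T_eq = [1820 × 0.25 / (4 × 5.67×10⁻⁸)]^(1/4) = (2.01×10⁹)^(1/4) = 212 K.

T_eq ≈ 212 K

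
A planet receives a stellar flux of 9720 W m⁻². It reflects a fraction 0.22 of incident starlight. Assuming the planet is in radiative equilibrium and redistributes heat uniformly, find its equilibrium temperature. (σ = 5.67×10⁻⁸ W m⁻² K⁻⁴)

Energy balance: absorbed = emitted ⇒ πR²·S(1−A) = 4πR²·σT_eq⁴, so T_eq⁴ = S(1−A)/(4σ).
T_eq = [9720 × 0.78 / (4 × 5.67×10⁻⁸)]^(1/4) = (3.34×10¹⁰)^(1/4) = 428 K.

T_eq ≈ 428 K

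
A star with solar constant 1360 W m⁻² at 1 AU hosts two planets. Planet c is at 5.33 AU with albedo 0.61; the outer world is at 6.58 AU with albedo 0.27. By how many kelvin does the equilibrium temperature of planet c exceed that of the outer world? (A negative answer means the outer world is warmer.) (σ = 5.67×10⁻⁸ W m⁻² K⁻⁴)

ΔT ≈ -5.0 K

T_eq = [S₀(1−A)/(4σd²)]^(1/4), so T ∝ (1−A)^(1/4) / √d.
T₁ = [1360×0.39/(4×5.67×10⁻⁸×5.33²)]^(1/4) = 95.25 K.
T₂ = [1360×0.73/(4×5.67×10⁻⁸×6.58²)]^(1/4) = 100.27 K.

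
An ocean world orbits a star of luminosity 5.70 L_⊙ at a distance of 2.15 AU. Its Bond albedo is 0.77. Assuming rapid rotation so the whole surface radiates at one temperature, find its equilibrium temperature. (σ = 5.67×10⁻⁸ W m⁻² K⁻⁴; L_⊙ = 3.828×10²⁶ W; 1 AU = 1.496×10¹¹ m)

d = 2.15 AU = 3.22×10¹¹ m.
L = 5.70 × 3.828×10²⁶ = 2.18×10²⁷ W.
Flux: S = L/(4πd²) = 2.18×10²⁷/(4π×(3.22×10¹¹)²) = 1680 W m⁻².
Energy balance: absorbed = emitted ⇒ πR²·S(1−A) = 4πR²·σT_eq⁴, so T_eq⁴ = S(1−A)/(4σ).
T_eq = [1680 × 0.23 / (4 × 5.67×10⁻⁸)]^(1/4) = (1.70×10⁹)^(1/4) = 203 K.

T_eq ≈ 203 K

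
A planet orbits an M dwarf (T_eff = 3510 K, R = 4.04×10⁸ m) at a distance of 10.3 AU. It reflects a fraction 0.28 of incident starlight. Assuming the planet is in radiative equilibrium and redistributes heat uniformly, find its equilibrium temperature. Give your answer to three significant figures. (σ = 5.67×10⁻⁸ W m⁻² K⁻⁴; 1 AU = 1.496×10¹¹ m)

T_eq ≈ 37.0 K

d = 10.3 AU = 1.54×10¹² m.
L = 4πR_⋆²σT_⋆⁴ = 4π(4.04×10⁸)² × 5.67×10⁻⁸ × (3510)⁴ = 1.77×10²⁵ W.
S = L/(4πd²) = 0.592 W m⁻².
Energy balance: absorbed = emitted ⇒ πR²·S(1−A) = 4πR²·σT_eq⁴, so T_eq⁴ = S(1−A)/(4σ).
T_eq = [0.592 × 0.72 / (4 × 5.67×10⁻⁸)]^(1/4) = (1.88×10⁶)^(1/4) = 37.0 K.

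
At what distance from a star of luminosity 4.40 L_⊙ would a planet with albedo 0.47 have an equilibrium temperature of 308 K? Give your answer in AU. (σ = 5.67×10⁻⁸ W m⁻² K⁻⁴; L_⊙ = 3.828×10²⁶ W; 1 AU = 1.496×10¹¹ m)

L = 4.40 × 3.828×10²⁶ = 1.68×10²⁷ W.
From T_eq⁴ = L(1−A)/(16πσd²): d = √[L(1−A)/(16πσT_eq⁴)].
d = √[1.68×10²⁷ × 0.53 / (16π × 5.67×10⁻⁸ × (308)⁴)] = 1.87×10¹¹ m = 1.25 AU.

d ≈ 1.25 AU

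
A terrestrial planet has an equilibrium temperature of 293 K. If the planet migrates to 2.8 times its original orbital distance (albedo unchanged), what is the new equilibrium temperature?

T_eq ≈ 175 K

T_eq ∝ L^(1/4) · d^(−1/2).
T′ = 293 / 2.8^(1/2) = 175 K.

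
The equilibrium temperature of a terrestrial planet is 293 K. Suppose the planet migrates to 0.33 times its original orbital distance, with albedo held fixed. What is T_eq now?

T_eq ∝ L^(1/4) · d^(−1/2).
T′ = 293 / 0.33^(1/2) = 510 K.

T_eq ≈ 510 K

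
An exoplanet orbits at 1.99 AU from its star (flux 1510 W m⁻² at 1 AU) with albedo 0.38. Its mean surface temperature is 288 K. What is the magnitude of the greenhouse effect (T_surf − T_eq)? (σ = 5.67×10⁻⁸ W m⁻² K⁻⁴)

ΔT ≈ 108.3 K

S = 1510/1.99² = 381.3 W m⁻².
T_eq = [S(1−A)/(4σ)]^(1/4) = [381.3×0.62/(4×5.67×10⁻⁸)]^(1/4) = 179.7 K.
ΔT = T_surf − T_eq = 288 − 179.7.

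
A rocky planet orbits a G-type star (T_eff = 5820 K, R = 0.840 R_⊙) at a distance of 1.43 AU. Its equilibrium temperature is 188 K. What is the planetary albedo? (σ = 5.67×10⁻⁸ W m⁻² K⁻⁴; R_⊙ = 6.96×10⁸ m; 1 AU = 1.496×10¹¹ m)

A ≈ 0.42

R_⋆ = 0.840 × 6.96×10⁸ = 5.85×10⁸ m.
d = 1.43 AU = 2.14×10¹¹ m.
L = 4πR_⋆²σT_⋆⁴ = 4π(5.85×10⁸)² × 5.67×10⁻⁸ × (5820)⁴ = 2.79×10²⁶ W.
S = L/(4πd²) = 486 W m⁻².
From T_eq⁴ = S(1−A)/(4σ): 1−A = 4σT_eq⁴/S.
1−A = 4 × 5.67×10⁻⁸ × (188)⁴ / 486 = 0.583.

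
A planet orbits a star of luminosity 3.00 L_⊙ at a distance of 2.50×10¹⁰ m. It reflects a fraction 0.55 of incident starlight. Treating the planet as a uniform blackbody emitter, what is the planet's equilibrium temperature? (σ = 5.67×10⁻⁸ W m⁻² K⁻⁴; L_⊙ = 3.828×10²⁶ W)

T_eq ≈ 734 K

L = 3.00 × 3.828×10²⁶ = 1.15×10²⁷ W.
Flux: S = L/(4πd²) = 1.15×10²⁷/(4π×(2.50×10¹⁰)²) = 1.46×10⁵ W m⁻².
Energy balance: absorbed = emitted ⇒ πR²·S(1−A) = 4πR²·σT_eq⁴, so T_eq⁴ = S(1−A)/(4σ).
T_eq = [1.46×10⁵ × 0.45 / (4 × 5.67×10⁻⁸)]^(1/4) = (2.90×10¹¹)^(1/4) = 734 K.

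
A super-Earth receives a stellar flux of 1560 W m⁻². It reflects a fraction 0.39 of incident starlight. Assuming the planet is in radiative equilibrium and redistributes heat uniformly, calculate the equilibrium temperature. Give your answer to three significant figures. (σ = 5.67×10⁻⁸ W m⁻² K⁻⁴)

Energy balance: absorbed = emitted ⇒ πR²·S(1−A) = 4πR²·σT_eq⁴, so T_eq⁴ = S(1−A)/(4σ).
T_eq = [1560 × 0.61 / (4 × 5.67×10⁻⁸)]^(1/4) = (4.20×10⁹)^(1/4) = 255 K.

T_eq ≈ 255 K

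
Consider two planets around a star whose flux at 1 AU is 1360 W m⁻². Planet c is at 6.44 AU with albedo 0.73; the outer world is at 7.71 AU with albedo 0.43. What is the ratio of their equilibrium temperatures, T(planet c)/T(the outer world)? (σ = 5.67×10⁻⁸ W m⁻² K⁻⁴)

T_eq = [S₀(1−A)/(4σd²)]^(1/4), so T ∝ (1−A)^(1/4) / √d.
T₁ = [1360×0.27/(4×5.67×10⁻⁸×6.44²)]^(1/4) = 79.04 K.
T₂ = [1360×0.57/(4×5.67×10⁻⁸×7.71²)]^(1/4) = 87.08 K.

T₁/T₂ ≈ 0.908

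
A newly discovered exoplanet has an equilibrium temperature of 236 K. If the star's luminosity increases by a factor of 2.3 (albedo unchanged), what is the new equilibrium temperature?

T_eq ≈ 291 K

T_eq ∝ L^(1/4) · d^(−1/2).
T′ = 236 × 2.3^(1/4) = 291 K.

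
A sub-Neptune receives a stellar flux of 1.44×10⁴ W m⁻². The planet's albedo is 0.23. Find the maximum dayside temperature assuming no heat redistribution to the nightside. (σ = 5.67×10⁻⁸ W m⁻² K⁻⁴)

T_ss ≈ 665 K

With no redistribution each surface element balances locally: S(1−A) = σT⁴.
T = [1.44×10⁴ × 0.77 / 5.67×10⁻⁸]^(1/4) = (1.96×10¹¹)^(1/4) = 665 K.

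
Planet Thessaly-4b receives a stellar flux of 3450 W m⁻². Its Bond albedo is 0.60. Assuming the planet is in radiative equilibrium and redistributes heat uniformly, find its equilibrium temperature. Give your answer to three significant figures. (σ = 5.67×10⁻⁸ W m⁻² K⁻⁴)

T_eq ≈ 279 K

Energy balance: absorbed = emitted ⇒ πR²·S(1−A) = 4πR²·σT_eq⁴, so T_eq⁴ = S(1−A)/(4σ).
T_eq = [3450 × 0.40 / (4 × 5.67×10⁻⁸)]^(1/4) = (6.08×10⁹)^(1/4) = 279 K.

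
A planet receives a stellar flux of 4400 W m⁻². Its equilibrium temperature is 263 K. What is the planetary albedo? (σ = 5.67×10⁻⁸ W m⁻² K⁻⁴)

From T_eq⁴ = S(1−A)/(4σ): 1−A = 4σT_eq⁴/S.
1−A = 4 × 5.67×10⁻⁸ × (263)⁴ / 4400 = 0.247.

A ≈ 0.75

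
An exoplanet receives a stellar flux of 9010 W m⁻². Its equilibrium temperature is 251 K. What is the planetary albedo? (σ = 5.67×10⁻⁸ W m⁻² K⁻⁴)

A ≈ 0.90

From T_eq⁴ = S(1−A)/(4σ): 1−A = 4σT_eq⁴/S.
1−A = 4 × 5.67×10⁻⁸ × (251)⁴ / 9010 = 0.100.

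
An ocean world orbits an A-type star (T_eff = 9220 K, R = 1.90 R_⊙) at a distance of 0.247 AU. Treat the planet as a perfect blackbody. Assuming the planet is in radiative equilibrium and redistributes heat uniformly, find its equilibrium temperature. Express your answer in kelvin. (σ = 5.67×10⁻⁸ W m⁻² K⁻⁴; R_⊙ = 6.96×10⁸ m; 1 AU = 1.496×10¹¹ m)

R_⋆ = 1.90 × 6.96×10⁸ = 1.32×10⁹ m.
d = 0.247 AU = 3.70×10¹⁰ m.
L = 4πR_⋆²σT_⋆⁴ = 4π(1.32×10⁹)² × 5.67×10⁻⁸ × (9220)⁴ = 9.00×10²⁷ W.
S = L/(4πd²) = 5.25×10⁵ W m⁻².
Energy balance: absorbed = emitted ⇒ πR²·S(1−A) = 4πR²·σT_eq⁴, so T_eq⁴ = S(1−A)/(4σ).
T_eq = [5.25×10⁵ × 1.00 / (4 × 5.67×10⁻⁸)]^(1/4) = (2.31×10¹²)^(1/4) = 1230 K.

T_eq ≈ 1230 K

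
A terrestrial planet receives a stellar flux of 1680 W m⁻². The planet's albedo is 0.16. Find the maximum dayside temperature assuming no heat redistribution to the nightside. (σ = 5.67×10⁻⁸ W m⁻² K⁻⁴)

With no redistribution each surface element balances locally: S(1−A) = σT⁴.
T = [1680 × 0.84 / 5.67×10⁻⁸]^(1/4) = (2.49×10¹⁰)^(1/4) = 397 K.

T_ss ≈ 397 K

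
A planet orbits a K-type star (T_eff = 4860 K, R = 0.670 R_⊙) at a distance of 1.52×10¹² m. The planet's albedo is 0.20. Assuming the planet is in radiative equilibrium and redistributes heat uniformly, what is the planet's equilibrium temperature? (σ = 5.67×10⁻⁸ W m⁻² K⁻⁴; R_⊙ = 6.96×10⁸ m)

T_eq ≈ 56.9 K

R_⋆ = 0.670 × 6.96×10⁸ = 4.66×10⁸ m.
L = 4πR_⋆²σT_⋆⁴ = 4π(4.66×10⁸)² × 5.67×10⁻⁸ × (4860)⁴ = 8.64×10²⁵ W.
S = L/(4πd²) = 2.98 W m⁻².
Energy balance: absorbed = emitted ⇒ πR²·S(1−A) = 4πR²·σT_eq⁴, so T_eq⁴ = S(1−A)/(4σ).
T_eq = [2.98 × 0.80 / (4 × 5.67×10⁻⁸)]^(1/4) = (1.05×10⁷)^(1/4) = 56.9 K.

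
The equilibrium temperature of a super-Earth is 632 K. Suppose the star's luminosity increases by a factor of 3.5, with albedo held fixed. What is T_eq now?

T_eq ∝ L^(1/4) · d^(−1/2).
T′ = 632 × 3.5^(1/4) = 864 K.

T_eq ≈ 864 K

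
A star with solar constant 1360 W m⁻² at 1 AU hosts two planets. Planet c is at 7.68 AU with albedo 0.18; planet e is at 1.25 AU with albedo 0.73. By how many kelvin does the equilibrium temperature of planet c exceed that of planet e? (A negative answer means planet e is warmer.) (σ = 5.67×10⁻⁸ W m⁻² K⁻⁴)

ΔT ≈ -83.9 K

T_eq = [S₀(1−A)/(4σd²)]^(1/4), so T ∝ (1−A)^(1/4) / √d.
T₁ = [1360×0.82/(4×5.67×10⁻⁸×7.68²)]^(1/4) = 95.55 K.
T₂ = [1360×0.27/(4×5.67×10⁻⁸×1.25²)]^(1/4) = 179.42 K.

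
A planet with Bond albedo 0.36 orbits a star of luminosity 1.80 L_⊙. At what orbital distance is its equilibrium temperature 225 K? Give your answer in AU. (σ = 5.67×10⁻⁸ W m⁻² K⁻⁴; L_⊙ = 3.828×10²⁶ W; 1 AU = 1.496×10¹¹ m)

d ≈ 1.64 AU

L = 1.80 × 3.828×10²⁶ = 6.89×10²⁶ W.
From T_eq⁴ = L(1−A)/(16πσd²): d = √[L(1−A)/(16πσT_eq⁴)].
d = √[6.89×10²⁶ × 0.64 / (16π × 5.67×10⁻⁸ × (225)⁴)] = 2.46×10¹¹ m = 1.64 AU.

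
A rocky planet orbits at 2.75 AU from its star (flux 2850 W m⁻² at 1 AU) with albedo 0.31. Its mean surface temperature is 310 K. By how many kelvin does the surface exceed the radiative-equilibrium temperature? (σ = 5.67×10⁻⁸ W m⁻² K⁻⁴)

S = 2850/2.75² = 376.9 W m⁻².
T_eq = [S(1−A)/(4σ)]^(1/4) = [376.9×0.69/(4×5.67×10⁻⁸)]^(1/4) = 184.0 K.
ΔT = T_surf − T_eq = 310 − 184.0.

ΔT ≈ 126.0 K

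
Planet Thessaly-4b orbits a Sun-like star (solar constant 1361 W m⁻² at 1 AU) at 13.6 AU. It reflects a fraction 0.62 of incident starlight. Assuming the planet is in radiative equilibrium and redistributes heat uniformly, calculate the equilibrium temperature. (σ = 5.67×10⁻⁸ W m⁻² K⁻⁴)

Flux at 13.6 AU: S = 1361/13.6² = 7.36 W m⁻².
Energy balance: absorbed = emitted ⇒ πR²·S(1−A) = 4πR²·σT_eq⁴, so T_eq⁴ = S(1−A)/(4σ).
T_eq = [7.36 × 0.38 / (4 × 5.67×10⁻⁸)]^(1/4) = (1.23×10⁷)^(1/4) = 59.3 K.

T_eq ≈ 59.3 K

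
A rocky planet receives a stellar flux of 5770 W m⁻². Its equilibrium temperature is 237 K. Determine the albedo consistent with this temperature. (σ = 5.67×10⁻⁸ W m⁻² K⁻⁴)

A ≈ 0.88

From T_eq⁴ = S(1−A)/(4σ): 1−A = 4σT_eq⁴/S.
1−A = 4 × 5.67×10⁻⁸ × (237)⁴ / 5770 = 0.124.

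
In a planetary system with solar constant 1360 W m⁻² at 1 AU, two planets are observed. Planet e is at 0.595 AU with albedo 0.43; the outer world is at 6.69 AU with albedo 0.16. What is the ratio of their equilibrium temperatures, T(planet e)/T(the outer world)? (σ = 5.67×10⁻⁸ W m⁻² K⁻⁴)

T₁/T₂ ≈ 3.043

T_eq = [S₀(1−A)/(4σd²)]^(1/4), so T ∝ (1−A)^(1/4) / √d.
T₁ = [1360×0.57/(4×5.67×10⁻⁸×0.595²)]^(1/4) = 313.46 K.
T₂ = [1360×0.84/(4×5.67×10⁻⁸×6.69²)]^(1/4) = 103.00 K.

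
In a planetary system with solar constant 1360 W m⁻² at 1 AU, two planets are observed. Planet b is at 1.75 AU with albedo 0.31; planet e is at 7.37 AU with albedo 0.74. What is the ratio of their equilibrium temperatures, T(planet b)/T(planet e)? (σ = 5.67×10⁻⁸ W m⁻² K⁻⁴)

T_eq = [S₀(1−A)/(4σd²)]^(1/4), so T ∝ (1−A)^(1/4) / √d.
T₁ = [1360×0.69/(4×5.67×10⁻⁸×1.75²)]^(1/4) = 191.72 K.
T₂ = [1360×0.26/(4×5.67×10⁻⁸×7.37²)]^(1/4) = 73.20 K.

T₁/T₂ ≈ 2.619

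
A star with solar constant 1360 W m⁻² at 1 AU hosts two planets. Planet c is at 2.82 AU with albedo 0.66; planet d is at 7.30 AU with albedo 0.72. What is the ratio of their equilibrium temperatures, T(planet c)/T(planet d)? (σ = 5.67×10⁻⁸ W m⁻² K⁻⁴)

T₁/T₂ ≈ 1.689

T_eq = [S₀(1−A)/(4σd²)]^(1/4), so T ∝ (1−A)^(1/4) / √d.
T₁ = [1360×0.34/(4×5.67×10⁻⁸×2.82²)]^(1/4) = 126.54 K.
T₂ = [1360×0.28/(4×5.67×10⁻⁸×7.30²)]^(1/4) = 74.92 K.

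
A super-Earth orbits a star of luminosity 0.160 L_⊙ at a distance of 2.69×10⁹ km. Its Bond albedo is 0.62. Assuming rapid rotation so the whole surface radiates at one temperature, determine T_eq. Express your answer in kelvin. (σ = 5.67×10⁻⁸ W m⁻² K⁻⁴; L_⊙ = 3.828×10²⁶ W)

T_eq ≈ 32.6 K

d = 2.69×10⁹ km = 2.69×10¹² m.
L = 0.160 × 3.828×10²⁶ = 6.12×10²⁵ W.
Flux: S = L/(4πd²) = 6.12×10²⁵/(4π×(2.69×10¹²)²) = 0.674 W m⁻².
Energy balance: absorbed = emitted ⇒ πR²·S(1−A) = 4πR²·σT_eq⁴, so T_eq⁴ = S(1−A)/(4σ).
T_eq = [0.674 × 0.38 / (4 × 5.67×10⁻⁸)]^(1/4) = (1.13×10⁶)^(1/4) = 32.6 K.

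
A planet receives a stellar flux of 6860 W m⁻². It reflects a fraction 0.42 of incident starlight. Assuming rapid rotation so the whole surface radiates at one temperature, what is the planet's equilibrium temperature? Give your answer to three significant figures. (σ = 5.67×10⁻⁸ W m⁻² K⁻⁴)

T_eq ≈ 364 K

Energy balance: absorbed = emitted ⇒ πR²·S(1−A) = 4πR²·σT_eq⁴, so T_eq⁴ = S(1−A)/(4σ).
T_eq = [6860 × 0.58 / (4 × 5.67×10⁻⁸)]^(1/4) = (1.75×10¹⁰)^(1/4) = 364 K.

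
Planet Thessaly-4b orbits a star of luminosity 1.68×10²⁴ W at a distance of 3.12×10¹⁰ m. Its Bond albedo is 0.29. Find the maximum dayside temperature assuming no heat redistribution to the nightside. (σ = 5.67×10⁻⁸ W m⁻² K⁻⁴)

Flux: S = L/(4πd²) = 1.68×10²⁴/(4π×(3.12×10¹⁰)²) = 137 W m⁻².
With no redistribution each surface element balances locally: S(1−A) = σT⁴.
T = [137 × 0.71 / 5.67×10⁻⁸]^(1/4) = (1.72×10⁹)^(1/4) = 204 K.

T_ss ≈ 204 K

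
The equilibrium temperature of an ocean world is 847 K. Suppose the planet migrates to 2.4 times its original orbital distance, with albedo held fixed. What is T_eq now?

T_eq ≈ 547 K

T_eq ∝ L^(1/4) · d^(−1/2).
T′ = 847 / 2.4^(1/2) = 547 K.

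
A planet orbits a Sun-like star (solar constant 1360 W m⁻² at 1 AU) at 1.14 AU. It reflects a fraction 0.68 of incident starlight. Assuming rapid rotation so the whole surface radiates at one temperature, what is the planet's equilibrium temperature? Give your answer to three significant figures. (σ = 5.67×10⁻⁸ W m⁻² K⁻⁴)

T_eq ≈ 196 K

Flux at 1.14 AU: S = 1360/1.14² = 1050 W m⁻².
Energy balance: absorbed = emitted ⇒ πR²·S(1−A) = 4πR²·σT_eq⁴, so T_eq⁴ = S(1−A)/(4σ).
T_eq = [1050 × 0.32 / (4 × 5.67×10⁻⁸)]^(1/4) = (1.48×10⁹)^(1/4) = 196 K.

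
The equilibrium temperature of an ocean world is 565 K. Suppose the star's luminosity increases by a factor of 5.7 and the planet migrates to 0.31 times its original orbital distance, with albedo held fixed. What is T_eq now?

T_eq ∝ L^(1/4) · d^(−1/2).
T′ = 565 × 5.7^(1/4) / 0.31^(1/2) = 1570 K.

T_eq ≈ 1570 K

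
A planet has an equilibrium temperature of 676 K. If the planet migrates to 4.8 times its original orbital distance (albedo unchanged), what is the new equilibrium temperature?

T_eq ≈ 309 K

T_eq ∝ L^(1/4) · d^(−1/2).
T′ = 676 / 4.8^(1/2) = 309 K.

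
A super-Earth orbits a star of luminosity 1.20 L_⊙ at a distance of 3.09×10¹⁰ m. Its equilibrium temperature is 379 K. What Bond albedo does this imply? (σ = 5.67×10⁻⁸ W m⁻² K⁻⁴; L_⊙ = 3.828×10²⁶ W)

L = 1.20 × 3.828×10²⁶ = 4.59×10²⁶ W.
Flux: S = L/(4πd²) = 4.59×10²⁶/(4π×(3.09×10¹⁰)²) = 3.83×10⁴ W m⁻².
From T_eq⁴ = S(1−A)/(4σ): 1−A = 4σT_eq⁴/S.
1−A = 4 × 5.67×10⁻⁸ × (379)⁴ / 3.83×10⁴ = 0.122.

A ≈ 0.88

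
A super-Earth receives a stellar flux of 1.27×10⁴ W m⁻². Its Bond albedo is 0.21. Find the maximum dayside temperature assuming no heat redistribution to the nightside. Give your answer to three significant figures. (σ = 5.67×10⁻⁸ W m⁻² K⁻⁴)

With no redistribution each surface element balances locally: S(1−A) = σT⁴.
T = [1.27×10⁴ × 0.79 / 5.67×10⁻⁸]^(1/4) = (1.77×10¹¹)^(1/4) = 649 K.

T_ss ≈ 649 K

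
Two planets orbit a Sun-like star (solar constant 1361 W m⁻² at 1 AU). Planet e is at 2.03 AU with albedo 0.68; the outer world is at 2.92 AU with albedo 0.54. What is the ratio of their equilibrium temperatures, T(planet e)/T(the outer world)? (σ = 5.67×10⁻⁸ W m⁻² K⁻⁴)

T_eq = [S₀(1−A)/(4σd²)]^(1/4), so T ∝ (1−A)^(1/4) / √d.
T₁ = [1361×0.32/(4×5.67×10⁻⁸×2.03²)]^(1/4) = 146.92 K.
T₂ = [1361×0.46/(4×5.67×10⁻⁸×2.92²)]^(1/4) = 134.14 K.

T₁/T₂ ≈ 1.095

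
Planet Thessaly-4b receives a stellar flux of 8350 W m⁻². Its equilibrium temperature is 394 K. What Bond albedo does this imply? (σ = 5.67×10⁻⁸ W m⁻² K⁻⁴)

From T_eq⁴ = S(1−A)/(4σ): 1−A = 4σT_eq⁴/S.
1−A = 4 × 5.67×10⁻⁸ × (394)⁴ / 8350 = 0.655.

A ≈ 0.35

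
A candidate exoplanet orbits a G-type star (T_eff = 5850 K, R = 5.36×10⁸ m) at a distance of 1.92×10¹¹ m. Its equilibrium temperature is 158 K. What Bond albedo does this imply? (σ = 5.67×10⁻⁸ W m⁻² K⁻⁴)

A ≈ 0.73

L = 4πR_⋆²σT_⋆⁴ = 4π(5.36×10⁸)² × 5.67×10⁻⁸ × (5850)⁴ = 2.40×10²⁶ W.
S = L/(4πd²) = 518 W m⁻².
From T_eq⁴ = S(1−A)/(4σ): 1−A = 4σT_eq⁴/S.
1−A = 4 × 5.67×10⁻⁸ × (158)⁴ / 518 = 0.273.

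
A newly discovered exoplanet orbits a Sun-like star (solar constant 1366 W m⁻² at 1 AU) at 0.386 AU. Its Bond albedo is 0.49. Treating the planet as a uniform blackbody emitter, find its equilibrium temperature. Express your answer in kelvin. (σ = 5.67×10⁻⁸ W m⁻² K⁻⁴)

T_eq ≈ 379 K

Flux at 0.386 AU: S = 1366/0.386² = 9170 W m⁻².
Energy balance: absorbed = emitted ⇒ πR²·S(1−A) = 4πR²·σT_eq⁴, so T_eq⁴ = S(1−A)/(4σ).
T_eq = [9170 × 0.51 / (4 × 5.67×10⁻⁸)]^(1/4) = (2.06×10¹⁰)^(1/4) = 379 K.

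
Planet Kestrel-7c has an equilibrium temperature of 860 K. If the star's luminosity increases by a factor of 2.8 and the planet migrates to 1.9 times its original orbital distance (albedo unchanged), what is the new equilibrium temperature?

T_eq ≈ 807 K

T_eq ∝ L^(1/4) · d^(−1/2).
T′ = 860 × 2.8^(1/4) / 1.9^(1/2) = 807 K.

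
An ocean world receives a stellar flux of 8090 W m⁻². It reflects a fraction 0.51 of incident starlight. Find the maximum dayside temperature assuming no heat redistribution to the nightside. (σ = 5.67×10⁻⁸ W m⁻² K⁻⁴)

T_ss ≈ 514 K

With no redistribution each surface element balances locally: S(1−A) = σT⁴.
T = [8090 × 0.49 / 5.67×10⁻⁸]^(1/4) = (6.99×10¹⁰)^(1/4) = 514 K.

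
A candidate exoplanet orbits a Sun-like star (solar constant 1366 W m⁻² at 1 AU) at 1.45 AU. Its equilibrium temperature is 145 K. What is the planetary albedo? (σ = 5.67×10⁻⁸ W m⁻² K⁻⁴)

Flux at 1.45 AU: S = 1366/1.45² = 650 W m⁻².
From T_eq⁴ = S(1−A)/(4σ): 1−A = 4σT_eq⁴/S.
1−A = 4 × 5.67×10⁻⁸ × (145)⁴ / 650 = 0.154.

A ≈ 0.85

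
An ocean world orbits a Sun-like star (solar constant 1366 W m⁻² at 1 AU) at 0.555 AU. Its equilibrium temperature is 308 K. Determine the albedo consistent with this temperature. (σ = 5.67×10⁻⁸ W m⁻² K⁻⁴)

Flux at 0.555 AU: S = 1366/0.555² = 4430 W m⁻².
From T_eq⁴ = S(1−A)/(4σ): 1−A = 4σT_eq⁴/S.
1−A = 4 × 5.67×10⁻⁸ × (308)⁴ / 4430 = 0.460.

A ≈ 0.54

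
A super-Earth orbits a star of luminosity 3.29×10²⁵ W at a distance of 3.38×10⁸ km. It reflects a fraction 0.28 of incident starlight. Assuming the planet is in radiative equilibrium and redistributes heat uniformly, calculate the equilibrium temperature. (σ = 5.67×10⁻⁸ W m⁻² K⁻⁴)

d = 3.38×10⁸ km = 3.38×10¹¹ m.
Flux: S = L/(4πd²) = 3.29×10²⁵/(4π×(3.38×10¹¹)²) = 22.9 W m⁻².
Energy balance: absorbed = emitted ⇒ πR²·S(1−A) = 4πR²·σT_eq⁴, so T_eq⁴ = S(1−A)/(4σ).
T_eq = [22.9 × 0.72 / (4 × 5.67×10⁻⁸)]^(1/4) = (7.28×10⁷)^(1/4) = 92.4 K.

T_eq ≈ 92.4 K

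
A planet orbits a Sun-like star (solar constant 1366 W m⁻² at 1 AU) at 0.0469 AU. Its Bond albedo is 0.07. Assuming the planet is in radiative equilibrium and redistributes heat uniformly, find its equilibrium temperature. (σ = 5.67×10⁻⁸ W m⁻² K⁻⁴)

T_eq ≈ 1260 K

Flux at 0.0469 AU: S = 1366/0.0469² = 6.21×10⁵ W m⁻².
Energy balance: absorbed = emitted ⇒ πR²·S(1−A) = 4πR²·σT_eq⁴, so T_eq⁴ = S(1−A)/(4σ).
T_eq = [6.21×10⁵ × 0.93 / (4 × 5.67×10⁻⁸)]^(1/4) = (2.55×10¹²)^(1/4) = 1260 K.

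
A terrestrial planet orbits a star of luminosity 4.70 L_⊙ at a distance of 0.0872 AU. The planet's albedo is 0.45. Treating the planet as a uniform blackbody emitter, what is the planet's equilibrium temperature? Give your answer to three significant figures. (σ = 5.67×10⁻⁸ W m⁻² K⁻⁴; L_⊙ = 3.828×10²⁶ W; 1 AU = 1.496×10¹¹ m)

d = 0.0872 AU = 1.30×10¹⁰ m.
L = 4.70 × 3.828×10²⁶ = 1.80×10²⁷ W.
Flux: S = L/(4πd²) = 1.80×10²⁷/(4π×(1.30×10¹⁰)²) = 8.41×10⁵ W m⁻².
Energy balance: absorbed = emitted ⇒ πR²·S(1−A) = 4πR²·σT_eq⁴, so T_eq⁴ = S(1−A)/(4σ).
T_eq = [8.41×10⁵ × 0.55 / (4 × 5.67×10⁻⁸)]^(1/4) = (2.04×10¹²)^(1/4) = 1200 K.

T_eq ≈ 1200 K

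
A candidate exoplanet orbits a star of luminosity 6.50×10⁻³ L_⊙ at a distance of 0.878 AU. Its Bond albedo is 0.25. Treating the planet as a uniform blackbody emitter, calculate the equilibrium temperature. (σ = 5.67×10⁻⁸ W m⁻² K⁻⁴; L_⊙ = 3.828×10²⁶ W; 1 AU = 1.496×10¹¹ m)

T_eq ≈ 78.5 K

d = 0.878 AU = 1.31×10¹¹ m.
L = 6.50×10⁻³ × 3.828×10²⁶ = 2.49×10²⁴ W.
Flux: S = L/(4πd²) = 2.49×10²⁴/(4π×(1.31×10¹¹)²) = 11.5 W m⁻².
Energy balance: absorbed = emitted ⇒ πR²·S(1−A) = 4πR²·σT_eq⁴, so T_eq⁴ = S(1−A)/(4σ).
T_eq = [11.5 × 0.75 / (4 × 5.67×10⁻⁸)]^(1/4) = (3.80×10⁷)^(1/4) = 78.5 K.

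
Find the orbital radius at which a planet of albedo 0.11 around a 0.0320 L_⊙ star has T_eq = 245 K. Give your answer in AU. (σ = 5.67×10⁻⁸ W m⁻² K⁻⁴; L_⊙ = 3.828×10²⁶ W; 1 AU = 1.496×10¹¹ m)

d ≈ 0.218 AU

L = 0.0320 × 3.828×10²⁶ = 1.22×10²⁵ W.
From T_eq⁴ = L(1−A)/(16πσd²): d = √[L(1−A)/(16πσT_eq⁴)].
d = √[1.22×10²⁵ × 0.89 / (16π × 5.67×10⁻⁸ × (245)⁴)] = 3.26×10¹⁰ m = 0.218 AU.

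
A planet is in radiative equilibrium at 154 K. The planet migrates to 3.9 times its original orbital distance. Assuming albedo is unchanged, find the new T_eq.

T_eq ≈ 78.0 K

T_eq ∝ L^(1/4) · d^(−1/2).
T′ = 154 / 3.9^(1/2) = 78.0 K.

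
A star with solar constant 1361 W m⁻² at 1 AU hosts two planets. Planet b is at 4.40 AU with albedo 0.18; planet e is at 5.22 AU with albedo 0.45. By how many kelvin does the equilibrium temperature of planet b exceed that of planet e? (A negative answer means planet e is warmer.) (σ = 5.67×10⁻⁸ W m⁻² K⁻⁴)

ΔT ≈ 21.4 K

T_eq = [S₀(1−A)/(4σd²)]^(1/4), so T ∝ (1−A)^(1/4) / √d.
T₁ = [1361×0.82/(4×5.67×10⁻⁸×4.40²)]^(1/4) = 126.26 K.
T₂ = [1361×0.55/(4×5.67×10⁻⁸×5.22²)]^(1/4) = 104.91 K.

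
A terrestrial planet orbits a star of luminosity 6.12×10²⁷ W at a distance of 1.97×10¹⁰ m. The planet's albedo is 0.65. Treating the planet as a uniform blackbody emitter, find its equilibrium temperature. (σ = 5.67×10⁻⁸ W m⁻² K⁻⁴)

T_eq ≈ 1180 K

Flux: S = L/(4πd²) = 6.12×10²⁷/(4π×(1.97×10¹⁰)²) = 1.25×10⁶ W m⁻².
Energy balance: absorbed = emitted ⇒ πR²·S(1−A) = 4πR²·σT_eq⁴, so T_eq⁴ = S(1−A)/(4σ).
T_eq = [1.25×10⁶ × 0.35 / (4 × 5.67×10⁻⁸)]^(1/4) = (1.94×10¹²)^(1/4) = 1180 K.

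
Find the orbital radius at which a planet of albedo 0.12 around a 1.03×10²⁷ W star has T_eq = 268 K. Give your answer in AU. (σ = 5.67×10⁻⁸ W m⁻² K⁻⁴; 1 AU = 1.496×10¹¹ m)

d ≈ 1.66 AU

From T_eq⁴ = L(1−A)/(16πσd²): d = √[L(1−A)/(16πσT_eq⁴)].
d = √[1.03×10²⁷ × 0.88 / (16π × 5.67×10⁻⁸ × (268)⁴)] = 2.48×10¹¹ m = 1.66 AU.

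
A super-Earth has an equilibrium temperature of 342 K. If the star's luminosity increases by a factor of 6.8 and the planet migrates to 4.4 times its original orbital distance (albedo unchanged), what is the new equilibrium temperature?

T_eq ∝ L^(1/4) · d^(−1/2).
T′ = 342 × 6.8^(1/4) / 4.4^(1/2) = 263 K.

T_eq ≈ 263 K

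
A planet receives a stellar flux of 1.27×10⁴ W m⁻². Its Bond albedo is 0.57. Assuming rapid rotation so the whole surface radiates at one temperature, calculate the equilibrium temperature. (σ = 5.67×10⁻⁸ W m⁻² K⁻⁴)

T_eq ≈ 394 K

Energy balance: absorbed = emitted ⇒ πR²·S(1−A) = 4πR²·σT_eq⁴, so T_eq⁴ = S(1−A)/(4σ).
T_eq = [1.27×10⁴ × 0.43 / (4 × 5.67×10⁻⁸)]^(1/4) = (2.41×10¹⁰)^(1/4) = 394 K.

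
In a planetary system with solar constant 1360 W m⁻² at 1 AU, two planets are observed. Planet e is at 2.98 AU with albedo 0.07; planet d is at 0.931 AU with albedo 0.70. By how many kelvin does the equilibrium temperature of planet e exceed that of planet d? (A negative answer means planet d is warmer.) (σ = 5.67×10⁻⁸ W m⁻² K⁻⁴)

ΔT ≈ -55.1 K

T_eq = [S₀(1−A)/(4σd²)]^(1/4), so T ∝ (1−A)^(1/4) / √d.
T₁ = [1360×0.93/(4×5.67×10⁻⁸×2.98²)]^(1/4) = 158.30 K.
T₂ = [1360×0.30/(4×5.67×10⁻⁸×0.931²)]^(1/4) = 213.44 K.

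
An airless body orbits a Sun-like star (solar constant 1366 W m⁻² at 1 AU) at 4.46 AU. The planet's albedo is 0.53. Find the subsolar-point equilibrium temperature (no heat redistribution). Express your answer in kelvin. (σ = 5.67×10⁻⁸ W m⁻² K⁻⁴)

Flux at 4.46 AU: S = 1366/4.46² = 68.7 W m⁻².
At the subsolar point the surface absorbs S(1−A) and emits σT⁴ per unit area — no factor of 4, since only the local patch is in balance.
T = [68.7 × 0.47 / 5.67×10⁻⁸]^(1/4) = (5.69×10⁸)^(1/4) = 154 K.

T_ss ≈ 154 K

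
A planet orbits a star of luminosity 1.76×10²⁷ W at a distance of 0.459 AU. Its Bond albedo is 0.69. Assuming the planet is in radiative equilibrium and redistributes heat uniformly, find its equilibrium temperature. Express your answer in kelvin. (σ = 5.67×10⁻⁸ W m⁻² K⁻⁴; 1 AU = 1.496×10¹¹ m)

T_eq ≈ 449 K

d = 0.459 AU = 6.87×10¹⁰ m.
Flux: S = L/(4πd²) = 1.76×10²⁷/(4π×(6.87×10¹⁰)²) = 2.97×10⁴ W m⁻².
Energy balance: absorbed = emitted ⇒ πR²·S(1−A) = 4πR²·σT_eq⁴, so T_eq⁴ = S(1−A)/(4σ).
T_eq = [2.97×10⁴ × 0.31 / (4 × 5.67×10⁻⁸)]^(1/4) = (4.06×10¹⁰)^(1/4) = 449 K.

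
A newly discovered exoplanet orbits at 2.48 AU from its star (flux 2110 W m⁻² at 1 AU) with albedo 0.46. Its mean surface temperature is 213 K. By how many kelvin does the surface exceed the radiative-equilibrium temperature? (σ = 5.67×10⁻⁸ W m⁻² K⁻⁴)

S = 2110/2.48² = 343.1 W m⁻².
T_eq = [S(1−A)/(4σ)]^(1/4) = [343.1×0.54/(4×5.67×10⁻⁸)]^(1/4) = 169.1 K.
ΔT = T_surf − T_eq = 213 − 169.1.

ΔT ≈ 43.9 K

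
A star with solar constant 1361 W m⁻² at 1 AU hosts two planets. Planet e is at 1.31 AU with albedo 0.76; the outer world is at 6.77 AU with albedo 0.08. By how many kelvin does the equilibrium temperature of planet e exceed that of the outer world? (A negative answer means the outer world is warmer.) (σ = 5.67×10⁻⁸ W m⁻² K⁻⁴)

T_eq = [S₀(1−A)/(4σd²)]^(1/4), so T ∝ (1−A)^(1/4) / √d.
T₁ = [1361×0.24/(4×5.67×10⁻⁸×1.31²)]^(1/4) = 170.20 K.
T₂ = [1361×0.92/(4×5.67×10⁻⁸×6.77²)]^(1/4) = 104.76 K.

ΔT ≈ 65.4 K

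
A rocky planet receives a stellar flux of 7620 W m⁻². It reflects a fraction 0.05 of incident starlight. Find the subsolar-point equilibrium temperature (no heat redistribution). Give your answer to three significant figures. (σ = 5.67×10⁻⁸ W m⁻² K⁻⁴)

T_ss ≈ 598 K

At the subsolar point the surface absorbs S(1−A) and emits σT⁴ per unit area — no factor of 4, since only the local patch is in balance.
T = [7620 × 0.95 / 5.67×10⁻⁸]^(1/4) = (1.28×10¹¹)^(1/4) = 598 K.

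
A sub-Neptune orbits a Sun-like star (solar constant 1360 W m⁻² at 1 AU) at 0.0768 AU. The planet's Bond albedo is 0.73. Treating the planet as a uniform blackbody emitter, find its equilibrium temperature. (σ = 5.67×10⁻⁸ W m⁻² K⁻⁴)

T_eq ≈ 724 K

Flux at 0.0768 AU: S = 1360/0.0768² = 2.31×10⁵ W m⁻².
Energy balance: absorbed = emitted ⇒ πR²·S(1−A) = 4πR²·σT_eq⁴, so T_eq⁴ = S(1−A)/(4σ).
T_eq = [2.31×10⁵ × 0.27 / (4 × 5.67×10⁻⁸)]^(1/4) = (2.74×10¹¹)^(1/4) = 724 K.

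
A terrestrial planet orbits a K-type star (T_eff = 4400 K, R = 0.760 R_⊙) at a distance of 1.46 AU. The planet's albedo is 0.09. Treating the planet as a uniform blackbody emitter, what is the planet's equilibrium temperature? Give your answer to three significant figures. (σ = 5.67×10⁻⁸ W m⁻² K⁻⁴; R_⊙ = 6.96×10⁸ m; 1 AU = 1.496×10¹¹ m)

R_⋆ = 0.760 × 6.96×10⁸ = 5.29×10⁸ m.
d = 1.46 AU = 2.18×10¹¹ m.
L = 4πR_⋆²σT_⋆⁴ = 4π(5.29×10⁸)² × 5.67×10⁻⁸ × (4400)⁴ = 7.47×10²⁵ W.
S = L/(4πd²) = 125 W m⁻².
Energy balance: absorbed = emitted ⇒ πR²·S(1−A) = 4πR²·σT_eq⁴, so T_eq⁴ = S(1−A)/(4σ).
T_eq = [125 × 0.91 / (4 × 5.67×10⁻⁸)]^(1/4) = (5.00×10⁸)^(1/4) = 150 K.

T_eq ≈ 150 K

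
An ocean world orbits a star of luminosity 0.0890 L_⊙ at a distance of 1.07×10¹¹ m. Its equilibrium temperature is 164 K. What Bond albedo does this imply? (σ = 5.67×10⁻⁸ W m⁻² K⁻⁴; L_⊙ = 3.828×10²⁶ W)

A ≈ 0.31

L = 0.0890 × 3.828×10²⁶ = 3.41×10²⁵ W.
Flux: S = L/(4πd²) = 3.41×10²⁵/(4π×(1.07×10¹¹)²) = 237 W m⁻².
From T_eq⁴ = S(1−A)/(4σ): 1−A = 4σT_eq⁴/S.
1−A = 4 × 5.67×10⁻⁸ × (164)⁴ / 237 = 0.693.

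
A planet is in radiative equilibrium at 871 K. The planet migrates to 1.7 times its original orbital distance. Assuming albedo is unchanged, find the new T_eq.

T_eq ∝ L^(1/4) · d^(−1/2).
T′ = 871 / 1.7^(1/2) = 668 K.

T_eq ≈ 668 K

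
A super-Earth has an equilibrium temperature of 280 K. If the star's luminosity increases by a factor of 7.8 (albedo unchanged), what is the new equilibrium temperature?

T_eq ∝ L^(1/4) · d^(−1/2).
T′ = 280 × 7.8^(1/4) = 468 K.

T_eq ≈ 468 K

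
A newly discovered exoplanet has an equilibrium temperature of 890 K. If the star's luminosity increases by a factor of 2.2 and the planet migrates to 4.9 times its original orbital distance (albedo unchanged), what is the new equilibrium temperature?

T_eq ≈ 490 K

T_eq ∝ L^(1/4) · d^(−1/2).
T′ = 890 × 2.2^(1/4) / 4.9^(1/2) = 490 K.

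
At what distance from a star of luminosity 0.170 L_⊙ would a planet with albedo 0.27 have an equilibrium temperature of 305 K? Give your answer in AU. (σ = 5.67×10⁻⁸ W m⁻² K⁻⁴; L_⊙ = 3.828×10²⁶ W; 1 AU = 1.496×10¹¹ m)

d ≈ 0.293 AU

L = 0.170 × 3.828×10²⁶ = 6.51×10²⁵ W.
From T_eq⁴ = L(1−A)/(16πσd²): d = √[L(1−A)/(16πσT_eq⁴)].
d = √[6.51×10²⁵ × 0.73 / (16π × 5.67×10⁻⁸ × (305)⁴)] = 4.39×10¹⁰ m = 0.293 AU.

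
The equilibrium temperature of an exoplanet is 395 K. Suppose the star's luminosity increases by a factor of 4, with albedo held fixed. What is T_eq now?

T_eq ∝ L^(1/4) · d^(−1/2).
T′ = 395 × 4^(1/4) = 559 K.

T_eq ≈ 559 K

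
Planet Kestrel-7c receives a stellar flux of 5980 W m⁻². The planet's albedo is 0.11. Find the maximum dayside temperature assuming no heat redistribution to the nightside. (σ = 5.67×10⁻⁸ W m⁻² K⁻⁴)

T_ss ≈ 554 K

With no redistribution each surface element balances locally: S(1−A) = σT⁴.
T = [5980 × 0.89 / 5.67×10⁻⁸]^(1/4) = (9.39×10¹⁰)^(1/4) = 554 K.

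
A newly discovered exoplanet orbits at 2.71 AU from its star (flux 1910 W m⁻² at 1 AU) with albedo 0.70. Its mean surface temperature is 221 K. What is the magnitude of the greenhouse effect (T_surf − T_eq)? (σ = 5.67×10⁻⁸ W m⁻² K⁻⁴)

S = 1910/2.71² = 260.1 W m⁻².
T_eq = [S(1−A)/(4σ)]^(1/4) = [260.1×0.30/(4×5.67×10⁻⁸)]^(1/4) = 136.2 K.
ΔT = T_surf − T_eq = 221 − 136.2.

ΔT ≈ 84.8 K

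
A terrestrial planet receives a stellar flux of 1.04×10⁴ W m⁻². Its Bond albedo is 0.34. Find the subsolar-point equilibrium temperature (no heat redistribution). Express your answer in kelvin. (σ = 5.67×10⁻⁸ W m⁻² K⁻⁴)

T_ss ≈ 590 K

At the subsolar point the surface absorbs S(1−A) and emits σT⁴ per unit area — no factor of 4, since only the local patch is in balance.
T = [1.04×10⁴ × 0.66 / 5.67×10⁻⁸]^(1/4) = (1.21×10¹¹)^(1/4) = 590 K.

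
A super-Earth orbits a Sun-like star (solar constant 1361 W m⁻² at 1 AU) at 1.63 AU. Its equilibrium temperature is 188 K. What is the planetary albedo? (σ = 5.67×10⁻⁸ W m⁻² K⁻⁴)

Flux at 1.63 AU: S = 1361/1.63² = 512 W m⁻².
From T_eq⁴ = S(1−A)/(4σ): 1−A = 4σT_eq⁴/S.
1−A = 4 × 5.67×10⁻⁸ × (188)⁴ / 512 = 0.553.

A ≈ 0.45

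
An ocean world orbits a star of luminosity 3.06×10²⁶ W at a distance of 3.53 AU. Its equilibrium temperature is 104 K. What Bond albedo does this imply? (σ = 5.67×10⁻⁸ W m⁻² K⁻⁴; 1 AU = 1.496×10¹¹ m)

d = 3.53 AU = 5.28×10¹¹ m.
Flux: S = L/(4πd²) = 3.06×10²⁶/(4π×(5.28×10¹¹)²) = 87.3 W m⁻².
From T_eq⁴ = S(1−A)/(4σ): 1−A = 4σT_eq⁴/S.
1−A = 4 × 5.67×10⁻⁸ × (104)⁴ / 87.3 = 0.304.

A ≈ 0.70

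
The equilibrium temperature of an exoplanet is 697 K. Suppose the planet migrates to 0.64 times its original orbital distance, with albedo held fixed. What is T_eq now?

T_eq ≈ 871 K

T_eq ∝ L^(1/4) · d^(−1/2).
T′ = 697 / 0.64^(1/2) = 871 K.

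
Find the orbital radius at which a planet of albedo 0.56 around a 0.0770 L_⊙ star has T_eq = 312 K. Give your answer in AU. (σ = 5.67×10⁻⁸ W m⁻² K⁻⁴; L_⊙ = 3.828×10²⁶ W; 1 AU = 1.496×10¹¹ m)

L = 0.0770 × 3.828×10²⁶ = 2.95×10²⁵ W.
From T_eq⁴ = L(1−A)/(16πσd²): d = √[L(1−A)/(16πσT_eq⁴)].
d = √[2.95×10²⁵ × 0.44 / (16π × 5.67×10⁻⁸ × (312)⁴)] = 2.19×10¹⁰ m = 0.146 AU.

d ≈ 0.146 AU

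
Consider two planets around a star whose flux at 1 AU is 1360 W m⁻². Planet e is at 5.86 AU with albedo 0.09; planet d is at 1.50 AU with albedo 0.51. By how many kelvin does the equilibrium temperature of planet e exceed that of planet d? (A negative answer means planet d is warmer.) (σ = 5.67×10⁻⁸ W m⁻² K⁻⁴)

ΔT ≈ -77.8 K

T_eq = [S₀(1−A)/(4σd²)]^(1/4), so T ∝ (1−A)^(1/4) / √d.
T₁ = [1360×0.91/(4×5.67×10⁻⁸×5.86²)]^(1/4) = 112.28 K.
T₂ = [1360×0.49/(4×5.67×10⁻⁸×1.50²)]^(1/4) = 190.10 K.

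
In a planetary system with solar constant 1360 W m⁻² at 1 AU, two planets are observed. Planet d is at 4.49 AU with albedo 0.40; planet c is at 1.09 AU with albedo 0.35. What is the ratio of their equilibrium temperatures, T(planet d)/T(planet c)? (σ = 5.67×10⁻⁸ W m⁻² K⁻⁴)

T_eq = [S₀(1−A)/(4σd²)]^(1/4), so T ∝ (1−A)^(1/4) / √d.
T₁ = [1360×0.60/(4×5.67×10⁻⁸×4.49²)]^(1/4) = 115.58 K.
T₂ = [1360×0.65/(4×5.67×10⁻⁸×1.09²)]^(1/4) = 239.33 K.

T₁/T₂ ≈ 0.483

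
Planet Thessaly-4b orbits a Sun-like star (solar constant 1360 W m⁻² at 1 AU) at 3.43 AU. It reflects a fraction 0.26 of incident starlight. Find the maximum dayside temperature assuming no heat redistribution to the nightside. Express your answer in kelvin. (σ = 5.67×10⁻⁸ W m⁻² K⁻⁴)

T_ss ≈ 197 K

Flux at 3.43 AU: S = 1360/3.43² = 116 W m⁻².
With no redistribution each surface element balances locally: S(1−A) = σT⁴.
T = [116 × 0.74 / 5.67×10⁻⁸]^(1/4) = (1.51×10⁹)^(1/4) = 197 K.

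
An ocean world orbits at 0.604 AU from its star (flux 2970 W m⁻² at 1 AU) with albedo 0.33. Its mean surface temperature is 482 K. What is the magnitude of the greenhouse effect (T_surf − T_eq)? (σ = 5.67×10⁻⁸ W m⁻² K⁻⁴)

ΔT ≈ 88.2 K

S = 2970/0.604² = 8141 W m⁻².
T_eq = [S(1−A)/(4σ)]^(1/4) = [8141×0.67/(4×5.67×10⁻⁸)]^(1/4) = 393.8 K.
ΔT = T_surf − T_eq = 482 − 393.8.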